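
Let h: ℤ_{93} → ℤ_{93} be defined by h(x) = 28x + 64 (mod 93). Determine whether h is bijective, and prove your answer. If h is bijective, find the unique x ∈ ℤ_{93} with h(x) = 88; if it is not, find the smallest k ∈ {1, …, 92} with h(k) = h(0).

Recall: h is injective when h(a) = h(b) forces a = b.
Suppose h(a) = h(b) in ℤ_{93}. Then 28a + 64 ≡ 28b + 64 (mod 93), so 28(a − b) ≡ 0 (mod 93).
Since gcd(28, 93) = 1, 28 is invertible modulo 93, thus a − b ≡ 0 (mod 93), i.e. a = b.
We now compute 28⁻¹ mod 93 explicitly. Euclid's algorithm: 93 = 3·28 + 9, 28 = 3·9 + 1; back-substituting gives 1 = 10·28 − 3·93, so 28⁻¹ ≡ 10 (mod 93).
For any y ∈ ℤ_{93}, x = 10(y − 64) mod 93 satisfies h(x) = 28·10(y − 64) + 64 ≡ y (since 28·10 ≡ 1 mod 93). So every y has a preimage.
Thus h is bijective.
Since h is bijective, we compute h⁻¹(88): solve 28x + 64 ≡ 88 (mod 93), i.e. 28x ≡ 24 (mod 93).
Multiplying by 28⁻¹ = 10 gives x ≡ 10·24 = 240 = 2·93 + 54 ≡ 54 (mod 93).
Check: h(54) = 28·54 + 64 = 1576 = 16·93 + 88 ≡ 88 (mod 93).

54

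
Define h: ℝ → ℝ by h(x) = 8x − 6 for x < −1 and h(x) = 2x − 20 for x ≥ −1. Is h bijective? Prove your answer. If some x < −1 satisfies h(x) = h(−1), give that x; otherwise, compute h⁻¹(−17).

Both pieces are strictly increasing (slopes 8 and 2), so each is injective on its own interval.
The left piece maps (−∞, −1) onto (−∞, −14); the right piece maps [−1, ∞) onto [−22, ∞).
These images overlap. In particular h(−1) = −22 (right piece), and solving 8x − 6 = −22 on the left piece gives x = −2 < −1.
So h(−2) = h(−1) with −2 ≠ −1, and h is not injective, hence not bijective. This x = −2 is the requested value below −1.

-2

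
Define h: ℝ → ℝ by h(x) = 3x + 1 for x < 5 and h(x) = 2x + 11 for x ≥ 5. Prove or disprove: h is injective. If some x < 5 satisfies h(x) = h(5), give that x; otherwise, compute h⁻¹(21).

5

Both pieces are strictly increasing (slopes 3 and 2), so each is injective on its own interval.
The left piece maps (−∞, 5) onto (−∞, 16); the right piece maps [5, ∞) onto [21, ∞).
These images are disjoint, so no value is attained by both pieces. So h is injective.
Because the two images are disjoint, no x < 5 has h(x) = h(5), so we compute h⁻¹(21): 21 lies in [21, ∞), so solve 2x + 11 = 21: x = (21 − 11)/2 = 5.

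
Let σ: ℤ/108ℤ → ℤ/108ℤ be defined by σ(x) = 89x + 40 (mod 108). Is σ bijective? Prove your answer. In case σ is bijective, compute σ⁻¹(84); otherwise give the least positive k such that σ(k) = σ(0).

100

Suppose σ(u) = σ(v) in ℤ/108ℤ. Then 89u + 40 ≡ 89v + 40 (mod 108), thus 89(u − v) ≡ 0 (mod 108).
Since gcd(89, 108) = 1, 89 is invertible modulo 108, thus u − v ≡ 0 (mod 108), i.e. u = v.
We now compute 89⁻¹ mod 108 explicitly. Euclid's algorithm: 108 = 1·89 + 19, 89 = 4·19 + 13, 19 = 1·13 + 6, 13 = 2·6 + 1; back-substituting gives 1 = 17·89 − 14·108, so 89⁻¹ ≡ 17 (mod 108).
For any y ∈ ℤ/108ℤ, x = 17(y − 40) mod 108 satisfies σ(x) = 89·17(y − 40) + 40 ≡ y (since 89·17 ≡ 1 mod 108). So every y has a preimage.
Therefore σ is bijective.
Since σ is bijective, we compute σ⁻¹(84): solve 89x + 40 ≡ 84 (mod 108), i.e. 89x ≡ 44 (mod 108).
Multiplying by 89⁻¹ = 17 gives x ≡ 17·44 = 748 = 6·108 + 100 ≡ 100 (mod 108).
Check: σ(100) = 89·100 + 40 = 8940 = 82·108 + 84 ≡ 84 (mod 108).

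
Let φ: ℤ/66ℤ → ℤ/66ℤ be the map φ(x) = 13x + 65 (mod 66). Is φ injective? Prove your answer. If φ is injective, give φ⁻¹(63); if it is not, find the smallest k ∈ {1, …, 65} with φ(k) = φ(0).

10

If φ(s) = φ(t), then 13s ≡ 13t (mod 66). Because gcd(13, 66) = 1, we may cancel 13 to get s ≡ t (mod 66).
Hence φ is injective.
We now compute 13⁻¹ mod 66 explicitly. Euclid's algorithm: 66 = 5·13 + 1; back-substituting gives 1 = 61·13 − 12·66, so 13⁻¹ ≡ 61 (mod 66).
Since φ is injective, we compute φ⁻¹(63): solve 13x + 65 ≡ 63 (mod 66), i.e. 13x ≡ 64 (mod 66).
Multiplying by 13⁻¹ = 61 gives x ≡ 61·64 = 3904 = 59·66 + 10 ≡ 10 (mod 66).
Check: φ(10) = 13·10 + 65 = 195 = 2·66 + 63 ≡ 63 (mod 66).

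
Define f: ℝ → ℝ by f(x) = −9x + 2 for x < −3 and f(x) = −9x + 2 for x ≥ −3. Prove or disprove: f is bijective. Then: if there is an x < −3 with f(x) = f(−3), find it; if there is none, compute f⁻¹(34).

Both pieces are strictly decreasing (slopes −9 and −9), so each is injective on its own interval.
The left piece maps (−∞, −3) onto (29, ∞); the right piece maps [−3, ∞) onto (−∞, 29].
Since 29 = 29, the images partition ℝ: f is injective and surjective, hence bijective.
Because the two images are disjoint, no x < −3 has f(x) = f(−3), so we compute f⁻¹(34): 34 lies in (29, ∞), so solve −9x + 2 = 34: x = (34 − 2)/(−9) = −32/9.

-32/9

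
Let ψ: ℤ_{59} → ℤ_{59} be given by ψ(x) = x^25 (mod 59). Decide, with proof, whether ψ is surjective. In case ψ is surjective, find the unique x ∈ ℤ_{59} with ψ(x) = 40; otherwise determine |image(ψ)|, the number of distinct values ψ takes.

Since 59 is prime, the nonzero elements of ℤ_{59} form a cyclic group of order 58.
As gcd(25, 58) = 1, raising to the 25th power is a bijection on this group: if a^25 ≡ b^25 then (ab^{−1})^25 = 1, and the only element of order dividing gcd(25, 58) = 1 is 1, so a = b.
With ψ(0) = 0 this makes ψ injective on all of ℤ_{59}, hence bijective (finite equal-size domain and codomain). In particular ψ is surjective.
Since ψ is surjective, we find the preimage of 40. The inverse of x ↦ x^25 on (ℤ_{59})^× is x ↦ x^7, because 25·7 = 175 = 3·58 + 1 ≡ 1 (mod 58) and x^{58} = 1 for x ≠ 0 (Fermat). So ψ⁻¹(40) = 40^7 mod 59.
Repeated squaring mod 59: 40^1 ≡ 40, 40^2 ≡ 40² = 1600 ≡ 7, 40^4 ≡ 7² = 49. Since 7 = 4 + 2 + 1, 40^7 ≡ 49·7·40: 49·7 = 343 ≡ 48, then 48·40 = 1920 ≡ 32. So 40^7 ≡ 32 (mod 59).
Hence ψ⁻¹(40) = 32.

32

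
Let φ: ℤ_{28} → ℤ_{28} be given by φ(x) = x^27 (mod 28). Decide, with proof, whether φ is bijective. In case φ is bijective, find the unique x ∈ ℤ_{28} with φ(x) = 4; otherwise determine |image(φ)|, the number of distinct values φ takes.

9

φ(2): Repeated squaring mod 28: 2^1 ≡ 2, 2^2 ≡ 2² = 4, 2^4 ≡ 4² = 16, 2^8 ≡ 16² = 256 ≡ 4, 2^16 ≡ 4² = 16. Since 27 = 16 + 8 + 2 + 1, 2^27 ≡ 16·4·4·2: 16·4 = 64 ≡ 8, then 8·4 = 32 ≡ 4, then 4·2 = 8. So 2^27 ≡ 8 (mod 28).
φ(4): Repeated squaring mod 28: 4^1 ≡ 4, 4^2 ≡ 4² = 16, 4^4 ≡ 16² = 256 ≡ 4, 4^8 ≡ 4² = 16, 4^16 ≡ 16² = 256 ≡ 4. Since 27 = 16 + 8 + 2 + 1, 4^27 ≡ 4·16·16·4: 4·16 = 64 ≡ 8, then 8·16 = 128 ≡ 16, then 16·4 = 64 ≡ 8. So 4^27 ≡ 8 (mod 28).
So φ(2) = φ(4) = 8 while 2 ≠ 4, therefore φ is not injective, hence not bijective.
Since φ is not bijective, we determine |image(φ)|. Computing x^27 mod 28 for each x (by repeated squaring, reducing mod 28 at every step), the values φ(0), φ(1), …, φ(27) are: 0, 1, 8, 27, 8, 13, 20, 7, 8, 1, 20, 15, 20, 13, 0, 15, 8, 13, 8, 27, 20, 21, 8, 15, 20, 1, 20, 27.
The distinct values are {0, 1, 7, 8, 13, 15, 20, 21, 27}; there are 9 of them.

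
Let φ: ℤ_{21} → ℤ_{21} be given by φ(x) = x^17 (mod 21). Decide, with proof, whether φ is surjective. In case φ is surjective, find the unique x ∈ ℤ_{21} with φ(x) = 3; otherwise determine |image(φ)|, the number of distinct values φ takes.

12

Computing x^17 mod 21 for each x (by repeated squaring, reducing mod 21 at every step), the values φ(0), φ(1), …, φ(20) are: 0, 1, 11, 12, 16, 17, 6, 7, 8, 18, 19, 2, 3, 13, 14, 15, 4, 5, 9, 10, 20.
Every element of ℤ_{21} appears exactly once in this list, so φ is a bijection, and in particular surjective.
Since φ is surjective, we read off the preimage of 3 from the same table: φ(12) = 3, so φ⁻¹(3) = 12.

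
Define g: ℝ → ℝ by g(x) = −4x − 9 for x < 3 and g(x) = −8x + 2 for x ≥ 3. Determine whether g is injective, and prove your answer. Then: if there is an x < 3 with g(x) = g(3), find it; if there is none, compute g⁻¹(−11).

1/2

Both pieces are strictly decreasing (slopes −4 and −8), so each is injective on its own interval.
The left piece maps (−∞, 3) onto (−21, ∞); the right piece maps [3, ∞) onto (−∞, −22].
These images are disjoint, so no value is attained by both pieces. So g is injective.
Because the two images are disjoint, no x < 3 has g(x) = g(3), so we compute g⁻¹(−11): −11 lies in (−21, ∞), so solve −4x − 9 = −11: x = (−11 + 9)/(−4) = 1/2.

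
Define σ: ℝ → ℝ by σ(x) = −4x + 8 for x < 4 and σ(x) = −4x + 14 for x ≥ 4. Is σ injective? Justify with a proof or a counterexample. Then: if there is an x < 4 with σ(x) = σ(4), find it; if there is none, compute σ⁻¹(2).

5/2

Both pieces are strictly decreasing (slopes −4 and −4), so each is injective on its own interval.
The left piece maps (−∞, 4) onto (−8, ∞); the right piece maps [4, ∞) onto (−∞, −2].
These images overlap. In particular σ(4) = −2 (right piece), and solving −4x + 8 = −2 on the left piece gives x = 5/2 < 4.
So σ(5/2) = σ(4) with 5/2 ≠ 4, and σ is not injective. This x = 5/2 is the requested value below 4.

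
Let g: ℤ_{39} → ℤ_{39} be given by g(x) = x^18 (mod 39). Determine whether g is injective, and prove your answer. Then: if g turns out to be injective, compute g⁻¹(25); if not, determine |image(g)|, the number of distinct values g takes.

6

g(1) = 1^18 = 1.
g(4): Repeated squaring mod 39: 4^1 ≡ 4, 4^2 ≡ 4² = 16, 4^4 ≡ 16² = 256 ≡ 22, 4^8 ≡ 22² = 484 ≡ 16, 4^16 ≡ 16² = 256 ≡ 22. Since 18 = 16 + 2, 4^18 ≡ 22·16: 22·16 = 352 ≡ 1. So 4^18 ≡ 1 (mod 39).
So g(1) = g(4) = 1 while 1 ≠ 4, so g is not injective.
Since g is not injective, we determine |image(g)|. Computing x^18 mod 39 for each x (by repeated squaring, reducing mod 39 at every step), the values g(0), g(1), …, g(38) are: 0, 1, 25, 27, 1, 25, 12, 25, 25, 27, 1, 25, 27, 13, 1, 12, 1, 1, 12, 25, 25, 12, 1, 1, 12, 1, 13, 27, 25, 1, 27, 25, 25, 12, 25, 1, 27, 25, 1.
The distinct values are {0, 1, 12, 13, 25, 27}; there are 6 of them.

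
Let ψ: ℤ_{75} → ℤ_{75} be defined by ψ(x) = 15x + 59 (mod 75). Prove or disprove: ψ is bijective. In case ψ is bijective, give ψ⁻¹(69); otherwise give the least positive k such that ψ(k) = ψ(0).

5

We have gcd(15, 75) = 15 > 1. Taking s = 0 and t = 5: ψ(0) = 59 and ψ(5) = 15·5 + 59 = 134 ≡ 59 (mod 75).
So ψ(0) = ψ(5) while 0 ≠ 5, hence ψ is not injective, hence not bijective.
Since ψ is not bijective, we find the least positive k with ψ(k) = ψ(0): this means 15k ≡ 0 (mod 75), i.e. 75 ∣ 15k. Since gcd(15, 75) = 15, dividing through by 15 this holds exactly when 5 ∣ k.
The smallest positive such k is 5.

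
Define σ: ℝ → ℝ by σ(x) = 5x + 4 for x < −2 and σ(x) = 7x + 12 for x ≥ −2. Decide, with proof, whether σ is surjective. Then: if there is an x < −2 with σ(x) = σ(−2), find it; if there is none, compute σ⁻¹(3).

-9/7

Both pieces are strictly increasing (slopes 5 and 7), so each is injective on its own interval.
The left piece maps (−∞, −2) onto (−∞, −6); the right piece maps [−2, ∞) onto [−2, ∞).
The union (−∞, −6) ∪ [−2, ∞) omits the interval between −6 and −2; in particular −6 has no preimage. So σ is not surjective.
Because the two images are disjoint, no x < −2 has σ(x) = σ(−2), so we compute σ⁻¹(3): 3 lies in [−2, ∞), so solve 7x + 12 = 3: x = (3 − 12)/7 = −9/7.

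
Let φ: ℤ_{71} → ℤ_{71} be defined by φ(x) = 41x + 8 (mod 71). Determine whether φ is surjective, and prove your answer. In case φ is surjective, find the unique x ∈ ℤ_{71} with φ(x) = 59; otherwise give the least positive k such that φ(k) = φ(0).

48

Since gcd(41, 71) = 1, 41 is invertible modulo 71. Euclid's algorithm: 71 = 1·41 + 30, 41 = 1·30 + 11, 30 = 2·11 + 8, 11 = 1·8 + 3, 8 = 2·3 + 2, 3 = 1·2 + 1; back-substituting gives 1 = 26·41 − 15·71, so 41⁻¹ ≡ 26 (mod 71).
Then y ↦ 26(y − 8) is a two-sided inverse to φ, so every y ∈ ℤ_{71} has a preimage.
So φ is surjective.
Since φ is surjective, we compute φ⁻¹(59): solve 41x + 8 ≡ 59 (mod 71), i.e. 41x ≡ 51 (mod 71).
Multiplying by 41⁻¹ = 26 gives x ≡ 26·51 = 1326 = 18·71 + 48 ≡ 48 (mod 71).
Check: φ(48) = 41·48 + 8 = 1976 = 27·71 + 59 ≡ 59 (mod 71).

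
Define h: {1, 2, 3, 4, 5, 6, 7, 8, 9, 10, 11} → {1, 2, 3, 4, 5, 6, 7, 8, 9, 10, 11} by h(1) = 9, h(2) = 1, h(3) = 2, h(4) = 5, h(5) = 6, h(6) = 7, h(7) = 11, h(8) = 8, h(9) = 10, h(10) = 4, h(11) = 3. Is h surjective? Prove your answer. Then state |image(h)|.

11

Every element of the codomain has a preimage: 1 = h(2), 2 = h(3), 3 = h(11), 4 = h(10), 5 = h(4), 6 = h(5), 7 = h(6), 8 = h(8), 9 = h(1), 10 = h(9), 11 = h(7).
Hence h is surjective.
The image of h is {1, 2, 3, 4, 5, 6, 7, 8, 9, 10, 11}, which has 11 elements.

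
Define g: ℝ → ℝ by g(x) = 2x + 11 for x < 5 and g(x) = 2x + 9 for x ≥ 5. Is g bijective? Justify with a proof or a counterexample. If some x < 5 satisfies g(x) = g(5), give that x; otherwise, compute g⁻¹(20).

4

Both pieces are strictly increasing (slopes 2 and 2), so each is injective on its own interval.
The left piece maps (−∞, 5) onto (−∞, 21); the right piece maps [5, ∞) onto [19, ∞).
These images overlap. In particular g(5) = 19 (right piece), and solving 2x + 11 = 19 on the left piece gives x = 4 < 5.
So g(4) = g(5) with 4 ≠ 5, and g is not injective, hence not bijective. This x = 4 is the requested value below 5.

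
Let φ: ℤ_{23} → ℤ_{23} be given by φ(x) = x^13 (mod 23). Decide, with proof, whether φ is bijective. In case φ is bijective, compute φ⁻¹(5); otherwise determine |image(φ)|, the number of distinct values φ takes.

15

Since 23 is prime, the nonzero elements of ℤ_{23} form a cyclic group of order 22.
As gcd(13, 22) = 1, raising to the 13th power is a bijection on this group: if x_1^13 ≡ x_2^13 then (x_1x_2^{−1})^13 = 1, and the only element of order dividing gcd(13, 22) = 1 is 1, so x_1 = x_2.
With φ(0) = 0 this makes φ injective on all of ℤ_{23}, hence bijective (finite equal-size domain and codomain). In particular φ is bijective.
Since φ is bijective, we find the preimage of 5. The inverse of x ↦ x^13 on (ℤ_{23})^× is x ↦ x^17, because 13·17 = 221 = 10·22 + 1 ≡ 1 (mod 22) and x^{22} = 1 for x ≠ 0 (Fermat). So φ⁻¹(5) = 5^17 mod 23.
Repeated squaring mod 23: 5^1 ≡ 5, 5^2 ≡ 5² = 25 ≡ 2, 5^4 ≡ 2² = 4, 5^8 ≡ 4² = 16, 5^16 ≡ 16² = 256 ≡ 3. Since 17 = 16 + 1, 5^17 ≡ 3·5: 3·5 = 15. So 5^17 ≡ 15 (mod 23).
Hence φ⁻¹(5) = 15.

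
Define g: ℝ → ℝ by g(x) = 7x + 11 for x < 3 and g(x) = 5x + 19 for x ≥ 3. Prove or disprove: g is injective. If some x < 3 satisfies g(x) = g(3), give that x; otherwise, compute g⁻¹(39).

4

Both pieces are strictly increasing (slopes 7 and 5), so each is injective on its own interval.
The left piece maps (−∞, 3) onto (−∞, 32); the right piece maps [3, ∞) onto [34, ∞).
These images are disjoint, so no value is attained by both pieces. So g is injective.
Because the two images are disjoint, no x < 3 has g(x) = g(3), so we compute g⁻¹(39): 39 lies in [34, ∞), so solve 5x + 19 = 39: x = (39 − 19)/5 = 4.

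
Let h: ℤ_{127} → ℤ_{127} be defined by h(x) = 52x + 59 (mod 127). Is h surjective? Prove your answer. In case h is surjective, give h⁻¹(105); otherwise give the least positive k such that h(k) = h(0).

123

Since gcd(52, 127) = 1, 52 is invertible modulo 127. Euclid's algorithm: 127 = 2·52 + 23, 52 = 2·23 + 6, 23 = 3·6 + 5, 6 = 1·5 + 1; back-substituting gives 1 = 22·52 − 9·127, so 52⁻¹ ≡ 22 (mod 127).
For any y ∈ ℤ_{127}, x = 22(y − 59) mod 127 satisfies h(x) = 52·22(y − 59) + 59 ≡ y (since 52·22 ≡ 1 mod 127). So every y has a preimage.
Hence h is surjective.
Since h is surjective, we find h⁻¹(105): we need 52x ≡ 105 − 59 ≡ 46 (mod 127). Using 52⁻¹ = 22: x ≡ 22·46 = 1012 = 7·127 + 123, so x = 123.
Check: h(123) = 52·123 + 59 = 6455 = 50·127 + 105 ≡ 105 (mod 127).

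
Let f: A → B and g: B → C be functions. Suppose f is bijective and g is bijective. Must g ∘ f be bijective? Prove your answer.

Injectivity: if g(f(x_1)) = g(f(x_2)) then f(x_1) = f(x_2) (g injective) so x_1 = x_2 (f injective).
Surjectivity: for c ∈ C pick b with g(b) = c, then a with f(a) = b; then (g ∘ f)(a) = c.
Thus g ∘ f is bijective.

bijective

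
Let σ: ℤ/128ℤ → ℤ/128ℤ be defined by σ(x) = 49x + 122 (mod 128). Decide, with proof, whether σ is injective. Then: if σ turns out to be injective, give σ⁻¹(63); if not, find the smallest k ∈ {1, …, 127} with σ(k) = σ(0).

85

Suppose σ(u) = σ(v) in ℤ/128ℤ. Then 49u + 122 ≡ 49v + 122 (mod 128), hence 49(u − v) ≡ 0 (mod 128).
Since gcd(49, 128) = 1, 49 is invertible modulo 128, so u − v ≡ 0 (mod 128), i.e. u = v.
So σ is injective.
We now compute 49⁻¹ mod 128 explicitly. Euclid's algorithm: 128 = 2·49 + 30, 49 = 1·30 + 19, 30 = 1·19 + 11, 19 = 1·11 + 8, 11 = 1·8 + 3, 8 = 2·3 + 2, 3 = 1·2 + 1; back-substituting gives 1 = 81·49 − 31·128, so 49⁻¹ ≡ 81 (mod 128).
Since σ is injective, we find σ⁻¹(63): we need 49x ≡ 63 − 122 ≡ 69 (mod 128). Using 49⁻¹ = 81: x ≡ 81·69 = 5589 = 43·128 + 85, so x = 85.
Check: σ(85) = 49·85 + 122 = 4287 = 33·128 + 63 ≡ 63 (mod 128).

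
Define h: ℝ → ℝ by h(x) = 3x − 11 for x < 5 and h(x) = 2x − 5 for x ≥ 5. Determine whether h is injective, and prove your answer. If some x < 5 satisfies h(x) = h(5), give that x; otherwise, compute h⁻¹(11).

Both pieces are strictly increasing (slopes 3 and 2), so each is injective on its own interval.
The left piece maps (−∞, 5) onto (−∞, 4); the right piece maps [5, ∞) onto [5, ∞).
These images are disjoint, so no value is attained by both pieces. Therefore h is injective.
Because the two images are disjoint, no x < 5 has h(x) = h(5), so we compute h⁻¹(11): 11 lies in [5, ∞), so solve 2x − 5 = 11: x = (11 + 5)/2 = 8.

8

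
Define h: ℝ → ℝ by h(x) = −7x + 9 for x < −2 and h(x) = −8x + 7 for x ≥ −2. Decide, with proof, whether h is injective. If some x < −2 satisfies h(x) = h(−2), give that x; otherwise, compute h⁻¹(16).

-9/8

Both pieces are strictly decreasing (slopes −7 and −8), so each is injective on its own interval.
The left piece maps (−∞, −2) onto (23, ∞); the right piece maps [−2, ∞) onto (−∞, 23].
These images are disjoint, so no value is attained by both pieces. Hence h is injective.
Because the two images are disjoint, no x < −2 has h(x) = h(−2), so we compute h⁻¹(16): 16 lies in (−∞, 23], so solve −8x + 7 = 16: x = (16 − 7)/(−8) = −9/8.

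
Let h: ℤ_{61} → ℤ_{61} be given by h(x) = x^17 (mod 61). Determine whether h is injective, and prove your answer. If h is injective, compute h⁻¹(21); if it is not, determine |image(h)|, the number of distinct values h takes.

29

Since 61 is prime, the nonzero elements of ℤ_{61} form a cyclic group of order 60.
As gcd(17, 60) = 1, raising to the 17th power is a bijection on this group: if x_1^17 ≡ x_2^17 then (x_1x_2^{−1})^17 = 1, and the only element of order dividing gcd(17, 60) = 1 is 1, so x_1 = x_2.
With h(0) = 0 this makes h injective on all of ℤ_{61}, hence bijective (finite equal-size domain and codomain). In particular h is injective.
Since h is injective, we find the preimage of 21. The inverse of x ↦ x^17 on (ℤ_{61})^× is x ↦ x^53, because 17·53 = 901 = 15·60 + 1 ≡ 1 (mod 60) and x^{60} = 1 for x ≠ 0 (Fermat). So h⁻¹(21) = 21^53 mod 61.
Repeated squaring mod 61: 21^1 ≡ 21, 21^2 ≡ 21² = 441 ≡ 14, 21^4 ≡ 14² = 196 ≡ 13, 21^8 ≡ 13² = 169 ≡ 47, 21^16 ≡ 47² = 2209 ≡ 13, 21^32 ≡ 13² = 169 ≡ 47. Since 53 = 32 + 16 + 4 + 1, 21^53 ≡ 47·13·13·21: 47·13 = 611 ≡ 1, then 1·13 = 13, then 13·21 = 273 ≡ 29. So 21^53 ≡ 29 (mod 61).
Hence h⁻¹(21) = 29.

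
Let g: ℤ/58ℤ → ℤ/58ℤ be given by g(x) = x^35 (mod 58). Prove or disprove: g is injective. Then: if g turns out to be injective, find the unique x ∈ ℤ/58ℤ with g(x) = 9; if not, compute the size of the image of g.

10

g(4): Repeated squaring mod 58: 4^1 ≡ 4, 4^2 ≡ 4² = 16, 4^4 ≡ 16² = 256 ≡ 24, 4^8 ≡ 24² = 576 ≡ 54, 4^16 ≡ 54² = 2916 ≡ 16, 4^32 ≡ 16² = 256 ≡ 24. Since 35 = 32 + 2 + 1, 4^35 ≡ 24·16·4: 24·16 = 384 ≡ 36, then 36·4 = 144 ≡ 28. So 4^35 ≡ 28 (mod 58).
g(6): Repeated squaring mod 58: 6^1 ≡ 6, 6^2 ≡ 6² = 36, 6^4 ≡ 36² = 1296 ≡ 20, 6^8 ≡ 20² = 400 ≡ 52, 6^16 ≡ 52² = 2704 ≡ 36, 6^32 ≡ 36² = 1296 ≡ 20. Since 35 = 32 + 2 + 1, 6^35 ≡ 20·36·6: 20·36 = 720 ≡ 24, then 24·6 = 144 ≡ 28. So 6^35 ≡ 28 (mod 58).
So g(4) = g(6) = 28 while 4 ≠ 6, therefore g is not injective.
Since g is not injective, we determine |image(g)|. Computing x^35 mod 58 for each x (by repeated squaring, reducing mod 58 at every step), the values g(0), g(1), …, g(57) are: 0, 1, 12, 41, 28, 57, 28, 1, 46, 57, 46, 41, 46, 57, 12, 17, 30, 41, 46, 41, 30, 41, 28, 1, 30, 1, 46, 17, 28, 29, 30, 41, 12, 57, 28, 57, 30, 17, 28, 17, 12, 17, 28, 41, 46, 1, 12, 17, 12, 1, 12, 57, 30, 1, 30, 17, 46, 57.
The distinct values are {0, 1, 12, 17, 28, 29, 30, 41, 46, 57}; there are 10 of them.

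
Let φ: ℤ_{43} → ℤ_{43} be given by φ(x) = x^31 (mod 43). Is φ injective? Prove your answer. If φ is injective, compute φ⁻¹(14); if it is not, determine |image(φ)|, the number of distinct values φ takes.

Since 43 is prime, the nonzero elements of ℤ_{43} form a cyclic group of order 42.
As gcd(31, 42) = 1, raising to the 31st power is a bijection on this group: if s^31 ≡ t^31 then (st^{−1})^31 = 1, and the only element of order dividing gcd(31, 42) = 1 is 1, so s = t.
With φ(0) = 0 this makes φ injective on all of ℤ_{43}, hence bijective (finite equal-size domain and codomain). In particular φ is injective.
Since φ is injective, we find the preimage of 14. The inverse of x ↦ x^31 on (ℤ_{43})^× is x ↦ x^19, because 31·19 = 589 = 14·42 + 1 ≡ 1 (mod 42) and x^{42} = 1 for x ≠ 0 (Fermat). So φ⁻¹(14) = 14^19 mod 43.
Repeated squaring mod 43: 14^1 ≡ 14, 14^2 ≡ 14² = 196 ≡ 24, 14^4 ≡ 24² = 576 ≡ 17, 14^8 ≡ 17² = 289 ≡ 31, 14^16 ≡ 31² = 961 ≡ 15. Since 19 = 16 + 2 + 1, 14^19 ≡ 15·24·14: 15·24 = 360 ≡ 16, then 16·14 = 224 ≡ 9. So 14^19 ≡ 9 (mod 43).
Hence φ⁻¹(14) = 9.

9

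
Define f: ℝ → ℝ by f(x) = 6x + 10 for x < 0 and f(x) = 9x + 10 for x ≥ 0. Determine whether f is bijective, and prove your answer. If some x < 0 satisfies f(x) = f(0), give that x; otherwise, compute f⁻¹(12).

2/9

Both pieces are strictly increasing (slopes 6 and 9), so each is injective on its own interval.
The left piece maps (−∞, 0) onto (−∞, 10); the right piece maps [0, ∞) onto [10, ∞).
Since 10 = 10, the images partition ℝ: f is injective and surjective, hence bijective.
Because the two images are disjoint, no x < 0 has f(x) = f(0), so we compute f⁻¹(12): 12 lies in [10, ∞), so solve 9x + 10 = 12: x = (12 − 10)/9 = 2/9.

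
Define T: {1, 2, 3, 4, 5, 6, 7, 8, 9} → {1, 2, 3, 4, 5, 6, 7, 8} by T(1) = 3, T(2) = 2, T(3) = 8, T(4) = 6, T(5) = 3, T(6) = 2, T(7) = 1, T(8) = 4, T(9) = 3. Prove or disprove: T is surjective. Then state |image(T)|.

6

No element maps to 5, so T is not surjective.
The image of T is {1, 2, 3, 4, 6, 8}, which has 6 elements.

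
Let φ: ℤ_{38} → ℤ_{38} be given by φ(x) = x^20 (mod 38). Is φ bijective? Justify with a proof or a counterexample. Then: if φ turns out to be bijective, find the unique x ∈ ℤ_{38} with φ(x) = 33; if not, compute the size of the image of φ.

φ(18): Repeated squaring mod 38: 18^1 ≡ 18, 18^2 ≡ 18² = 324 ≡ 20, 18^4 ≡ 20² = 400 ≡ 20, 18^8 ≡ 20² = 400 ≡ 20, 18^16 ≡ 20² = 400 ≡ 20. Since 20 = 16 + 4, 18^20 ≡ 20·20: 20·20 = 400 ≡ 20. So 18^20 ≡ 20 (mod 38).
φ(20): Repeated squaring mod 38: 20^1 ≡ 20, 20^2 ≡ 20² = 400 ≡ 20, 20^4 ≡ 20² = 400 ≡ 20, 20^8 ≡ 20² = 400 ≡ 20, 20^16 ≡ 20² = 400 ≡ 20. Since 20 = 16 + 4, 20^20 ≡ 20·20: 20·20 = 400 ≡ 20. So 20^20 ≡ 20 (mod 38).
So φ(18) = φ(20) = 20 while 18 ≠ 20, thus φ is not injective, hence not bijective.
Since φ is not bijective, we determine |image(φ)|. Computing x^20 mod 38 for each x (by repeated squaring, reducing mod 38 at every step), the values φ(0), φ(1), …, φ(37) are: 0, 1, 4, 9, 16, 25, 36, 11, 26, 5, 24, 7, 30, 17, 6, 35, 28, 23, 20, 19, 20, 23, 28, 35, 6, 17, 30, 7, 24, 5, 26, 11, 36, 25, 16, 9, 4, 1.
The distinct values are {0, 1, 4, 5, 6, 7, 9, 11, 16, 17, 19, 20, 23, 24, 25, 26, 28, 30, 35, 36}; there are 20 of them.

20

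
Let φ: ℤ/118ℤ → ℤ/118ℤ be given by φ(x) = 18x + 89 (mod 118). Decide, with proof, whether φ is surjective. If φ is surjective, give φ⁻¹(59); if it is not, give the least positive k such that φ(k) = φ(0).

Since gcd(18, 118) = 2, we have 18x ≡ 0 (mod 2) for all x, so φ(x) ≡ 1 (mod 2).
But 0 ≢ 1 (mod 2), so 0 ∈ ℤ/118ℤ has no preimage. Hence φ is not surjective.
Since φ is not surjective, we find the least positive k with φ(k) = φ(0): this means 18k ≡ 0 (mod 118), i.e. 118 ∣ 18k. Since gcd(18, 118) = 2, dividing through by 2 this holds exactly when 59 ∣ 9k, and as gcd(9, 59) = 1, exactly when 59 ∣ k.
The smallest positive such k is 59.

59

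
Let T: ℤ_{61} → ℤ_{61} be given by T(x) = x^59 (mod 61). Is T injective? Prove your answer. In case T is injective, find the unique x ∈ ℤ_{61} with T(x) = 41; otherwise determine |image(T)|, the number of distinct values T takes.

3

Since 61 is prime, the nonzero elements of ℤ_{61} form a cyclic group of order 60.
As gcd(59, 60) = 1, raising to the 59th power is a bijection on this group: if x_1^59 ≡ x_2^59 then (x_1x_2^{−1})^59 = 1, and the only element of order dividing gcd(59, 60) = 1 is 1, so x_1 = x_2.
With T(0) = 0 this makes T injective on all of ℤ_{61}, hence bijective (finite equal-size domain and codomain). In particular T is injective.
Since T is injective, we find the preimage of 41. The inverse of x ↦ x^59 on (ℤ_{61})^× is x ↦ x^59, because 59·59 = 3481 = 58·60 + 1 ≡ 1 (mod 60) and x^{60} = 1 for x ≠ 0 (Fermat). So T⁻¹(41) = 41^59 mod 61.
Repeated squaring mod 61: 41^1 ≡ 41, 41^2 ≡ 41² = 1681 ≡ 34, 41^4 ≡ 34² = 1156 ≡ 58, 41^8 ≡ 58² = 3364 ≡ 9, 41^16 ≡ 9² = 81 ≡ 20, 41^32 ≡ 20² = 400 ≡ 34. Since 59 = 32 + 16 + 8 + 2 + 1, 41^59 ≡ 34·20·9·34·41: 34·20 = 680 ≡ 9, then 9·9 = 81 ≡ 20, then 20·34 = 680 ≡ 9, then 9·41 = 369 ≡ 3. So 41^59 ≡ 3 (mod 61).
Hence T⁻¹(41) = 3.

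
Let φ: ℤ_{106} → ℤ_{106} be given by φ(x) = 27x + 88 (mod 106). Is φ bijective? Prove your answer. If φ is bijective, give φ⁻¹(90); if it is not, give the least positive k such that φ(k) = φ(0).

By definition, φ is injective when φ(s) = φ(t) forces s = t.
Suppose φ(s) = φ(t) in ℤ_{106}. Then 27s + 88 ≡ 27t + 88 (mod 106), so 27(s − t) ≡ 0 (mod 106).
Since gcd(27, 106) = 1, 27 is invertible modulo 106, so s − t ≡ 0 (mod 106), i.e. s = t.
We now compute 27⁻¹ mod 106 explicitly. Euclid's algorithm: 106 = 3·27 + 25, 27 = 1·25 + 2, 25 = 12·2 + 1; back-substituting gives 1 = 55·27 − 14·106, so 27⁻¹ ≡ 55 (mod 106).
For any y ∈ ℤ_{106}, x = 55(y − 88) mod 106 satisfies φ(x) = 27·55(y − 88) + 88 ≡ y (since 27·55 ≡ 1 mod 106). So every y has a preimage.
Hence φ is bijective.
Since φ is bijective, we find φ⁻¹(90): we need 27x ≡ 90 − 88 ≡ 2 (mod 106). Using 27⁻¹ = 55: x ≡ 55·2 = 110 = 1·106 + 4, so x = 4.
Check: φ(4) = 27·4 + 88 = 196 = 1·106 + 90 ≡ 90 (mod 106).

4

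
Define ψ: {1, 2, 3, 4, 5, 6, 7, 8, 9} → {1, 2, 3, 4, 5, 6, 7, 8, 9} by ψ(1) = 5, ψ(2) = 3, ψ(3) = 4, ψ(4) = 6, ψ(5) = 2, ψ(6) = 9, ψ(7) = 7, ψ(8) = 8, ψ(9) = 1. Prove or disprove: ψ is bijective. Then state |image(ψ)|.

The values 5, 3, 4, 6, 2, 9, 7, 8, 1 are a permutation of {1, 2, 3, 4, 5, 6, 7, 8, 9}: each element appears exactly once.
So ψ is injective and surjective, hence bijective.
The image of ψ is {1, 2, 3, 4, 5, 6, 7, 8, 9}, which has 9 elements.

9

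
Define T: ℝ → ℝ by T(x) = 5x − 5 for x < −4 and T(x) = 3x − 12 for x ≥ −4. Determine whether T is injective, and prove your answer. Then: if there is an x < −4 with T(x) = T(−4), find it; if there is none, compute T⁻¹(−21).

-3

Both pieces are strictly increasing (slopes 5 and 3), so each is injective on its own interval.
The left piece maps (−∞, −4) onto (−∞, −25); the right piece maps [−4, ∞) onto [−24, ∞).
These images are disjoint, so no value is attained by both pieces. So T is injective.
Because the two images are disjoint, no x < −4 has T(x) = T(−4), so we compute T⁻¹(−21): −21 lies in [−24, ∞), so solve 3x − 12 = −21: x = (−21 + 12)/3 = −3.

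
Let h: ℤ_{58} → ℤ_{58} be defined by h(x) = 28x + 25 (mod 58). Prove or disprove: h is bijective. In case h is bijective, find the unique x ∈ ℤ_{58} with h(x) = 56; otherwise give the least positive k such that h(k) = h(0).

29

We have gcd(28, 58) = 2 > 1. Taking x_1 = 0 and x_2 = 29: h(0) = 25 and h(29) = 28·29 + 25 = 837 ≡ 25 (mod 58).
So h(0) = h(29) while 0 ≠ 29, therefore h is not injective, hence not bijective.
Since h is not bijective, we find the least positive k with h(k) = h(0): this means 28k ≡ 0 (mod 58), i.e. 58 ∣ 28k. Since gcd(28, 58) = 2, dividing through by 2 this holds exactly when 29 ∣ 14k, and as gcd(14, 29) = 1, exactly when 29 ∣ k.
The smallest positive such k is 29.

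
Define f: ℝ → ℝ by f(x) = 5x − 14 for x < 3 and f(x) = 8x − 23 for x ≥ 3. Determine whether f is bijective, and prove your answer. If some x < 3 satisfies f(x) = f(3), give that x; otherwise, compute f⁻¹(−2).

Both pieces are strictly increasing (slopes 5 and 8), so each is injective on its own interval.
The left piece maps (−∞, 3) onto (−∞, 1); the right piece maps [3, ∞) onto [1, ∞).
Since 1 = 1, the images partition ℝ: f is injective and surjective, hence bijective.
Because the two images are disjoint, no x < 3 has f(x) = f(3), so we compute f⁻¹(−2): −2 lies in (−∞, 1), so solve 5x − 14 = −2: x = (−2 + 14)/5 = 12/5.

12/5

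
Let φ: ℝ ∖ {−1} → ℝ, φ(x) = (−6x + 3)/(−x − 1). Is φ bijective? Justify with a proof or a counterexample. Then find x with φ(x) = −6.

If φ(x) = 6, cross-multiplying gives −1(−6x + 3) = −6(−x − 1), which simplifies to −3 = 6 — false.  So 6 has no preimage and φ is not surjective.
So φ is not bijective.
Solving φ(x) = −6: cross-multiplying gives −6x + 3 = −6(−x − 1), which rearranges to −12x = 3, so x = −1/4.

-1/4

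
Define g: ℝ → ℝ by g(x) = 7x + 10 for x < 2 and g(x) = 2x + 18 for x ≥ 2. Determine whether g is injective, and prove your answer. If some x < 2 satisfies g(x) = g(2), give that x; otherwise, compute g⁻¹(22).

Both pieces are strictly increasing (slopes 7 and 2), so each is injective on its own interval.
The left piece maps (−∞, 2) onto (−∞, 24); the right piece maps [2, ∞) onto [22, ∞).
These images overlap. In particular g(2) = 22 (right piece), and solving 7x + 10 = 22 on the left piece gives x = 12/7 < 2.
So g(12/7) = g(2) with 12/7 ≠ 2, and g is not injective. This x = 12/7 is the requested value below 2.

12/7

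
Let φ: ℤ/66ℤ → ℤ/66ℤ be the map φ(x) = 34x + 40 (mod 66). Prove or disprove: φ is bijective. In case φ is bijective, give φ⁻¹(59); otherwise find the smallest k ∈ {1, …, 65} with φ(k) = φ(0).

We have gcd(34, 66) = 2 > 1. Taking x_1 = 0 and x_2 = 33: φ(0) = 40 and φ(33) = 34·33 + 40 = 1162 ≡ 40 (mod 66).
So φ(0) = φ(33) while 0 ≠ 33, therefore φ is not injective, hence not bijective.
Since φ is not bijective, we find the least positive k with φ(k) = φ(0): this means 34k ≡ 0 (mod 66), i.e. 66 ∣ 34k. Since gcd(34, 66) = 2, dividing through by 2 this holds exactly when 33 ∣ 17k, and as gcd(17, 33) = 1, exactly when 33 ∣ k.
The smallest positive such k is 33.

33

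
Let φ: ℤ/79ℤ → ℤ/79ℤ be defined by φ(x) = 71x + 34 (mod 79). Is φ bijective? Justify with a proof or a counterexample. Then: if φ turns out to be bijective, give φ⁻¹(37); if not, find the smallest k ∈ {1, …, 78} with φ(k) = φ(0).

Recall: φ is injective if φ(a) = φ(b) implies a = b.
If φ(a) = φ(b), then 71a ≡ 71b (mod 79). Because gcd(71, 79) = 1, we may cancel 71 to get a ≡ b (mod 79).
We now compute 71⁻¹ mod 79 explicitly. Euclid's algorithm: 79 = 1·71 + 8, 71 = 8·8 + 7, 8 = 1·7 + 1; back-substituting gives 1 = 69·71 − 62·79, so 71⁻¹ ≡ 69 (mod 79).
For any y ∈ ℤ/79ℤ, x = 69(y − 34) mod 79 satisfies φ(x) = 71·69(y − 34) + 34 ≡ y (since 71·69 ≡ 1 mod 79). So every y has a preimage.
Thus φ is bijective.
Since φ is bijective, we find φ⁻¹(37): we need 71x ≡ 37 − 34 ≡ 3 (mod 79). Using 71⁻¹ = 69: x ≡ 69·3 = 207 = 2·79 + 49, so x = 49.
Check: φ(49) = 71·49 + 34 = 3513 = 44·79 + 37 ≡ 37 (mod 79).

49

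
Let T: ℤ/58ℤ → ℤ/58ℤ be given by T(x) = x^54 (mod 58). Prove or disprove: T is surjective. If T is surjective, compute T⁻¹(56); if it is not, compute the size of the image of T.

T(28): Repeated squaring mod 58: 28^1 ≡ 28, 28^2 ≡ 28² = 784 ≡ 30, 28^4 ≡ 30² = 900 ≡ 30, 28^8 ≡ 30² = 900 ≡ 30, 28^16 ≡ 30² = 900 ≡ 30, 28^32 ≡ 30² = 900 ≡ 30. Since 54 = 32 + 16 + 4 + 2, 28^54 ≡ 30·30·30·30: 30·30 = 900 ≡ 30, then 30·30 = 900 ≡ 30, then 30·30 = 900 ≡ 30. So 28^54 ≡ 30 (mod 58).
T(30): Repeated squaring mod 58: 30^1 ≡ 30, 30^2 ≡ 30² = 900 ≡ 30, 30^4 ≡ 30² = 900 ≡ 30, 30^8 ≡ 30² = 900 ≡ 30, 30^16 ≡ 30² = 900 ≡ 30, 30^32 ≡ 30² = 900 ≡ 30. Since 54 = 32 + 16 + 4 + 2, 30^54 ≡ 30·30·30·30: 30·30 = 900 ≡ 30, then 30·30 = 900 ≡ 30, then 30·30 = 900 ≡ 30. So 30^54 ≡ 30 (mod 58).
So T(28) = T(30) = 30 while 28 ≠ 30, therefore T is not injective.
A non-injective map from the 58-element set ℤ/58ℤ to itself takes at most 57 distinct values, so it cannot be surjective. So T is not surjective.
Since T is not surjective, we determine |image(T)|. Computing x^54 mod 58 for each x (by repeated squaring, reducing mod 58 at every step), the values T(0), T(1), …, T(57) are: 0, 1, 22, 13, 20, 7, 54, 45, 34, 53, 38, 35, 28, 23, 4, 33, 52, 57, 6, 9, 24, 5, 16, 25, 36, 49, 42, 51, 30, 29, 30, 51, 42, 49, 36, 25, 16, 5, 24, 9, 6, 57, 52, 33, 4, 23, 28, 35, 38, 53, 34, 45, 54, 7, 20, 13, 22, 1.
The distinct values are {0, 1, 4, 5, 6, 7, 9, 13, 16, 20, 22, 23, 24, 25, 28, 29, 30, 33, 34, 35, 36, 38, 42, 45, 49, 51, 52, 53, 54, 57}; there are 30 of them.

30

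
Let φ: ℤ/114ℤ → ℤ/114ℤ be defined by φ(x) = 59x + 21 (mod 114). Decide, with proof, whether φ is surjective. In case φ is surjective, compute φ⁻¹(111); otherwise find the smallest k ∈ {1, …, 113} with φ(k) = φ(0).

Recall that φ is surjective if every y in the codomain equals φ(x) for some x in the domain.
Since gcd(59, 114) = 1, 59 is invertible modulo 114. Euclid's algorithm: 114 = 1·59 + 55, 59 = 1·55 + 4, 55 = 13·4 + 3, 4 = 1·3 + 1; back-substituting gives 1 = 29·59 − 15·114, so 59⁻¹ ≡ 29 (mod 114).
Then y ↦ 29(y − 21) is a two-sided inverse to φ, so every y ∈ ℤ/114ℤ has a preimage.
So φ is surjective.
Since φ is surjective, we compute φ⁻¹(111): solve 59x + 21 ≡ 111 (mod 114), i.e. 59x ≡ 90 (mod 114).
Multiplying by 59⁻¹ = 29 gives x ≡ 29·90 = 2610 = 22·114 + 102 ≡ 102 (mod 114).
Check: φ(102) = 59·102 + 21 = 6039 = 52·114 + 111 ≡ 111 (mod 114).

102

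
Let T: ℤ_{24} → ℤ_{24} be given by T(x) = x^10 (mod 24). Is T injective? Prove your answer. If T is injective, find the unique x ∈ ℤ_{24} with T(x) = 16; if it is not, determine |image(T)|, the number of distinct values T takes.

T(2): Repeated squaring mod 24: 2^1 ≡ 2, 2^2 ≡ 2² = 4, 2^4 ≡ 4² = 16, 2^8 ≡ 16² = 256 ≡ 16. Since 10 = 8 + 2, 2^10 ≡ 16·4: 16·4 = 64 ≡ 16. So 2^10 ≡ 16 (mod 24).
T(4): Repeated squaring mod 24: 4^1 ≡ 4, 4^2 ≡ 4² = 16, 4^4 ≡ 16² = 256 ≡ 16, 4^8 ≡ 16² = 256 ≡ 16. Since 10 = 8 + 2, 4^10 ≡ 16·16: 16·16 = 256 ≡ 16. So 4^10 ≡ 16 (mod 24).
So T(2) = T(4) = 16 while 2 ≠ 4, therefore T is not injective.
Since T is not injective, we determine |image(T)|. Computing x^10 mod 24 for each x (by repeated squaring, reducing mod 24 at every step), the values T(0), T(1), …, T(23) are: 0, 1, 16, 9, 16, 1, 0, 1, 16, 9, 16, 1, 0, 1, 16, 9, 16, 1, 0, 1, 16, 9, 16, 1.
The distinct values are {0, 1, 9, 16}; there are 4 of them.

4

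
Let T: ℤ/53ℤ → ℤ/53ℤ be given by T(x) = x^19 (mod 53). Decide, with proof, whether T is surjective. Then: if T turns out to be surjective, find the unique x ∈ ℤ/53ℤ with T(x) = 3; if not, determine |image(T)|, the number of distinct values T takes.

Since 53 is prime, the nonzero elements of ℤ/53ℤ form a cyclic group of order 52.
As gcd(19, 52) = 1, raising to the 19th power is a bijection on this group: if u^19 ≡ v^19 then (uv^{−1})^19 = 1, and the only element of order dividing gcd(19, 52) = 1 is 1, so u = v.
With T(0) = 0 this makes T injective on all of ℤ/53ℤ, hence bijective (finite equal-size domain and codomain). In particular T is surjective.
Since T is surjective, we find the preimage of 3. The inverse of x ↦ x^19 on (ℤ/53ℤ)^× is x ↦ x^11, because 19·11 = 209 = 4·52 + 1 ≡ 1 (mod 52) and x^{52} = 1 for x ≠ 0 (Fermat). So T⁻¹(3) = 3^11 mod 53.
Repeated squaring mod 53: 3^1 ≡ 3, 3^2 ≡ 3² = 9, 3^4 ≡ 9² = 81 ≡ 28, 3^8 ≡ 28² = 784 ≡ 42. Since 11 = 8 + 2 + 1, 3^11 ≡ 42·9·3: 42·9 = 378 ≡ 7, then 7·3 = 21. So 3^11 ≡ 21 (mod 53).
Hence T⁻¹(3) = 21.

21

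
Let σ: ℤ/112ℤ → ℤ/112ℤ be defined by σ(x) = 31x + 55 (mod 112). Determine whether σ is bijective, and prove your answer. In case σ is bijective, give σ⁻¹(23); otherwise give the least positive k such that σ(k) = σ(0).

64

If σ(x_1) = σ(x_2), then 31x_1 ≡ 31x_2 (mod 112). Because gcd(31, 112) = 1, we may cancel 31 to get x_1 ≡ x_2 (mod 112).
We now compute 31⁻¹ mod 112 explicitly. Euclid's algorithm: 112 = 3·31 + 19, 31 = 1·19 + 12, 19 = 1·12 + 7, 12 = 1·7 + 5, 7 = 1·5 + 2, 5 = 2·2 + 1; back-substituting gives 1 = 47·31 − 13·112, so 31⁻¹ ≡ 47 (mod 112).
Then y ↦ 47(y − 55) is a two-sided inverse to σ, so every y ∈ ℤ/112ℤ has a preimage.
Hence σ is bijective.
Since σ is bijective, we compute σ⁻¹(23): solve 31x + 55 ≡ 23 (mod 112), i.e. 31x ≡ 80 (mod 112).
Multiplying by 31⁻¹ = 47 gives x ≡ 47·80 = 3760 = 33·112 + 64 ≡ 64 (mod 112).
Check: σ(64) = 31·64 + 55 = 2039 = 18·112 + 23 ≡ 23 (mod 112).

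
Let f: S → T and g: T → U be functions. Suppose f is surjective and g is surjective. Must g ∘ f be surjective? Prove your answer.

Let c ∈ U. Since g is surjective, there is b ∈ T with g(b) = c. Since f is surjective, there is a ∈ S with f(a) = b.
Then (g ∘ f)(a) = g(b) = c. Therefore g ∘ f is surjective.

surjective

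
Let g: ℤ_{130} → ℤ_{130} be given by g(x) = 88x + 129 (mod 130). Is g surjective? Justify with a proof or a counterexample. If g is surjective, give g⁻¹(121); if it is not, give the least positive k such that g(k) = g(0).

65

Since gcd(88, 130) = 2, we have 88x ≡ 0 (mod 2) for all x, so g(x) ≡ 1 (mod 2).
But 0 ≢ 1 (mod 2), so 0 ∈ ℤ_{130} has no preimage. Thus g is not surjective.
Since g is not surjective, we find the least positive k with g(k) = g(0): this means 88k ≡ 0 (mod 130), i.e. 130 ∣ 88k. Since gcd(88, 130) = 2, dividing through by 2 this holds exactly when 65 ∣ 44k, and as gcd(44, 65) = 1, exactly when 65 ∣ k.
The smallest positive such k is 65.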